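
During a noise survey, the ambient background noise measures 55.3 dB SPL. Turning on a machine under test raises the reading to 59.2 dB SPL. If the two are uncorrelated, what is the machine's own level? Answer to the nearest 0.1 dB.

Background correction is a power subtraction:
L_src = 10·log₁₀(10^(59.2/10) − 10^(55.3/10)) = 10·log₁₀(492900) = 56.9 dB SPL.

56.9 dB SPL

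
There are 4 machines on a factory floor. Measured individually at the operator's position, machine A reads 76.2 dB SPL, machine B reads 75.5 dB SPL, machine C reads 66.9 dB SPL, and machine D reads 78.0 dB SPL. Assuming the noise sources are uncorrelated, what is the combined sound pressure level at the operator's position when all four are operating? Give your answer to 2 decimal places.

81.62 dB SPL

Add the sources as powers (linear), then convert back to dB:
L_total = 10·log₁₀(10^(76.2/10) + 10^(75.5/10) + 10^(66.9/10) + 10^(78.0/10)) = 10·log₁₀(145200000) = 81.62 dB SPL.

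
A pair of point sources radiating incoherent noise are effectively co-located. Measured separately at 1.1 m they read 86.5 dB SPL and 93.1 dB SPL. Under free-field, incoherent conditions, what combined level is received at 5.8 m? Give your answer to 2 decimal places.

79.52 dB SPL

Combined at 1.1 m: 10·log₁₀(10^(86.5/10)+10^(93.1/10)) = 93.959 dB SPL.
Then apply −20·log₁₀(5.8/1.1) = -14.441 dB → 79.52 dB SPL.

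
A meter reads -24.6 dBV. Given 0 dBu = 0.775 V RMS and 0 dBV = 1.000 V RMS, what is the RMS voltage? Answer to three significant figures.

V = 1.000 V × 10^(-24.6/20).
= 1.000 × 0.05888 = 0.0589 V.

0.0589 V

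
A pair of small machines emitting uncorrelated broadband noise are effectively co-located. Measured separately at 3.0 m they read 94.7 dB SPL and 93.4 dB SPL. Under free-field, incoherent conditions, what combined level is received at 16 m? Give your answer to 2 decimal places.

Combined at 3.0 m: 10·log₁₀(10^(94.7/10)+10^(93.4/10)) = 97.109 dB SPL.
Then apply −20·log₁₀(16/3.0) = -14.540 dB → 82.57 dB SPL.

82.57 dB SPL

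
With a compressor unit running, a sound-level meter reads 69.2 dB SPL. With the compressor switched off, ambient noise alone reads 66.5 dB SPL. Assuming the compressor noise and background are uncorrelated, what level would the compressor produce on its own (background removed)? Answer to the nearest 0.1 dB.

Background correction is a power subtraction:
L_src = 10·log₁₀(10^(69.2/10) − 10^(66.5/10)) = 10·log₁₀(3851000) = 65.9 dB SPL.

65.9 dB SPL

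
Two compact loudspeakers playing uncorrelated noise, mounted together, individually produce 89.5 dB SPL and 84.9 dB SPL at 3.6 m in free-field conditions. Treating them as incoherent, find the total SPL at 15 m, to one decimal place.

Combined at 3.6 m: 10·log₁₀(10^(89.5/10)+10^(84.9/10)) = 90.79 dB SPL.
Then apply −20·log₁₀(15/3.6) = -12.40 dB → 78.4 dB SPL.

78.4 dB SPL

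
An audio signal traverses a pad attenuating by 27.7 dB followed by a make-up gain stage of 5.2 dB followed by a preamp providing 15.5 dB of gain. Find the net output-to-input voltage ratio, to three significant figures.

0.447

Net gain = (−27.7) + 5.2 + 15.5 = -7.0 dB.
Voltage ratio = 10^(-7.0/20) = 0.447.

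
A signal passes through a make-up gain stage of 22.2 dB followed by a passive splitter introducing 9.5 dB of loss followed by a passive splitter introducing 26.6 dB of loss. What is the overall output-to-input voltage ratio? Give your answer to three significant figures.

Net gain = 22.2 + (−9.5) + (−26.6) = -13.9 dB.
Voltage ratio = 10^(-13.9/20) = 0.202.

0.202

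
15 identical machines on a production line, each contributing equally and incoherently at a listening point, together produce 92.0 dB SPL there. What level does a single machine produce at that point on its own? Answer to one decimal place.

80.2 dB SPL

15 equal incoherent sources add 10·log₁₀(15) = 11.76 dB over one source.
L_one = 92.0 − 11.76 = 80.2 dB SPL.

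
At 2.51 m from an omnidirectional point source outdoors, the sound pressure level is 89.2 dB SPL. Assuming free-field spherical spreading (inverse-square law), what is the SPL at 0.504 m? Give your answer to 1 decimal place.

For a point source in a free field, ΔL = −20·log₁₀(d₂/d₁).
ΔL = −20·log₁₀(0.504/2.51) = 13.94 dB, so L₂ = 89.2 + (13.94) = 103.1 dB SPL.

103.1 dB SPL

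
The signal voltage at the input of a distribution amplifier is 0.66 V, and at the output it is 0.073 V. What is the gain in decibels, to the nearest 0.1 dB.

Voltage is an amplitude quantity, so gain = 20·log₁₀(V_out/V_in).
20·log₁₀(0.073/0.66) = 20·log₁₀(0.1106) = -19.1 dB.

-19.1 dB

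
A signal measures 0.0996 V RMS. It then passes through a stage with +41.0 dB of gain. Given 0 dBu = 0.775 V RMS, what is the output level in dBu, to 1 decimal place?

Input level: 20·log₁₀(0.0996/0.775) = -17.82 dBu.
Output: -17.82 + 41.0 = +23.2 dBu.

+23.2 dBu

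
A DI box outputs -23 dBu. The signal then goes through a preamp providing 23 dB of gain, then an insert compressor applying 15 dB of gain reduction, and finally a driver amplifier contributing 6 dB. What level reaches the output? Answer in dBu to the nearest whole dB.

Gain stages sum in dB:
-23 + 23 − 15 + 6 = -9 dBu.

-9 dBu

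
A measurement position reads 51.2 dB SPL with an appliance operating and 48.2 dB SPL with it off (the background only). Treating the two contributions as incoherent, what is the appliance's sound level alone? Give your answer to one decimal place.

Subtract intensities: L_src = 10·log₁₀(10^(L_total/10) − 10^(L_bg/10)).
L_src = 10·log₁₀(10^(51.2/10) − 10^(48.2/10)) = 10·log₁₀(65760) = 48.2 dB SPL.

48.2 dB SPL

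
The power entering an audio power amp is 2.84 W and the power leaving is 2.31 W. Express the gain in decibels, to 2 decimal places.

Power is a power quantity, so gain = 10·log₁₀(P_out/P_in).
10·log₁₀(2.31/2.84) = 10·log₁₀(0.8134) = -0.90 dB.

-0.90 dB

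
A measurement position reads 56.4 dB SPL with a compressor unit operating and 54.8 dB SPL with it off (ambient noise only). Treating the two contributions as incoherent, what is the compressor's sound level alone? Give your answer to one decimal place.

51.3 dB SPL

Background correction is a power subtraction:
L_src = 10·log₁₀(10^(56.4/10) − 10^(54.8/10)) = 10·log₁₀(134500) = 51.3 dB SPL.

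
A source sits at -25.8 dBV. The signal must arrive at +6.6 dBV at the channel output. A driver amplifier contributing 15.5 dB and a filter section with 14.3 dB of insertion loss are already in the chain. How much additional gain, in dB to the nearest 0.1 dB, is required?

31.2 dB

The required make-up gain is the shortfall in the dB sum.
G = +6.6 − (-25.8) − 15.5 + 14.3 = 31.2 dB.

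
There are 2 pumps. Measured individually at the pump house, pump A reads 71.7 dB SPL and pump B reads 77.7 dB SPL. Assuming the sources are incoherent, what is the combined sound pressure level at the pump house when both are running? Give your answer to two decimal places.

78.67 dB SPL

Incoherent sources sum as intensities:
L_total = 10·log₁₀(10^(71.7/10) + 10^(77.7/10)) = 10·log₁₀(73680000) = 78.67 dB SPL.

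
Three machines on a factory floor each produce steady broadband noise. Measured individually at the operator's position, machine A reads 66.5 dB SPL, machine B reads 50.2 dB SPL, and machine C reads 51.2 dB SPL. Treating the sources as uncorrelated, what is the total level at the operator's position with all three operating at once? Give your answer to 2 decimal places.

Add the sources as powers (linear), then convert back to dB:
L_total = 10·log₁₀(10^(66.5/10) + 10^(50.2/10) + 10^(51.2/10)) = 10·log₁₀(4703000) = 66.72 dB SPL.

66.72 dB SPL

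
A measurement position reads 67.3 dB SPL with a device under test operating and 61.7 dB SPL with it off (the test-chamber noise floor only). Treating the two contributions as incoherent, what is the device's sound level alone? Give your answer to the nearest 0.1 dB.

65.9 dB SPL

Remove the background by subtracting linear intensities:
L_src = 10·log₁₀(10^(67.3/10) − 10^(61.7/10)) = 10·log₁₀(3891000) = 65.9 dB SPL.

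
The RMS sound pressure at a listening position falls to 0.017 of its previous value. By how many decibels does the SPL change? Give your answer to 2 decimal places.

-35.39 dB

Sound pressure is an amplitude quantity: ΔL = 20·log₁₀(p₂/p₁).
20·log₁₀(0.017) = -35.39 dB.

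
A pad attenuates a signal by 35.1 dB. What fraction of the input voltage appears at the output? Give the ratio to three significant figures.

0.0176

Voltage ratio = 10^(dB/20).
10^(-35.1/20) = 10^(-1.755) = 0.0176.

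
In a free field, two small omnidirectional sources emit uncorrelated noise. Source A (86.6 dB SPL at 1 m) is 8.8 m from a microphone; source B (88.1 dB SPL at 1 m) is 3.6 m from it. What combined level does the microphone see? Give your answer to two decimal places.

At the listener: L_A = 86.6 − 20·log₁₀(8.8) = 67.710 dB; L_B = 88.1 − 20·log₁₀(3.6) = 76.974 dB.
Combined: 10·log₁₀(10^(67.710/10)+10^(76.974/10)) = 77.46 dB SPL.

77.46 dB SPL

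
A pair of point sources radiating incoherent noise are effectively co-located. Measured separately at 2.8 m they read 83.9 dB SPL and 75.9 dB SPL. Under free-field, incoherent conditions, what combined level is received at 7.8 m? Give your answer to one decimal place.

75.6 dB SPL

Combined at 2.8 m: 10·log₁₀(10^(83.9/10)+10^(75.9/10)) = 84.54 dB SPL.
Then apply −20·log₁₀(7.8/2.8) = -8.90 dB → 75.6 dB SPL.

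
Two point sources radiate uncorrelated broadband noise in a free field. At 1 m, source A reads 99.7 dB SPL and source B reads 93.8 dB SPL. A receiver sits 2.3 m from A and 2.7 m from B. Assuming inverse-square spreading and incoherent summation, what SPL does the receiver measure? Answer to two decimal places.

At the listener: L_A = 99.7 − 20·log₁₀(2.3) = 92.465 dB; L_B = 93.8 − 20·log₁₀(2.7) = 85.173 dB.
Combined: 10·log₁₀(10^(92.465/10)+10^(85.173/10)) = 93.21 dB SPL.

93.21 dB SPL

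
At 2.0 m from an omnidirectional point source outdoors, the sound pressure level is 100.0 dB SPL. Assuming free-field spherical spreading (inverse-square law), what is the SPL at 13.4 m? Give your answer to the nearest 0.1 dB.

For a point source in a free field, ΔL = −20·log₁₀(d₂/d₁).
ΔL = −20·log₁₀(13.4/2.0) = -16.52 dB, so L₂ = 100.0 + (-16.52) = 83.5 dB SPL.

83.5 dB SPL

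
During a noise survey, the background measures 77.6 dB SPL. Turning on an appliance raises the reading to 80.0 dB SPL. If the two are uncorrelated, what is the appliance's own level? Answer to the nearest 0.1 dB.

Subtract intensities: L_src = 10·log₁₀(10^(L_total/10) − 10^(L_bg/10)).
L_src = 10·log₁₀(10^(80.0/10) − 10^(77.6/10)) = 10·log₁₀(42460000) = 76.3 dB SPL.

76.3 dB SPL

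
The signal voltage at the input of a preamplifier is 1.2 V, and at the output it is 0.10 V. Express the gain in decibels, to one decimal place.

-21.6 dB

Voltage ratio → dB uses the 20·log₁₀ form:
20·log₁₀(0.10/1.2) = 20·log₁₀(0.08333) = -21.6 dB.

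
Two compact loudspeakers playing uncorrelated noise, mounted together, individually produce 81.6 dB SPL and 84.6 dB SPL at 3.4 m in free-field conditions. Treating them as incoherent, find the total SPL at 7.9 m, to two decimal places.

Combined at 3.4 m: 10·log₁₀(10^(81.6/10)+10^(84.6/10)) = 86.364 dB SPL.
Then apply −20·log₁₀(7.9/3.4) = -7.323 dB → 79.04 dB SPL.

79.04 dB SPL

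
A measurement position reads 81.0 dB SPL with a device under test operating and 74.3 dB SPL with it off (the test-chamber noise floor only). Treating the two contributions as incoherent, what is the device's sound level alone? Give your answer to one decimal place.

Remove the background by subtracting linear intensities:
L_src = 10·log₁₀(10^(81.0/10) − 10^(74.3/10)) = 10·log₁₀(98980000) = 80.0 dB SPL.

80.0 dB SPL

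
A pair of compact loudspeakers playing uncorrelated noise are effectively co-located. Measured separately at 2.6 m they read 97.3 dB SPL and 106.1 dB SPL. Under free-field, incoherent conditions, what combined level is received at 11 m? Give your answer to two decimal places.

94.11 dB SPL

Combined at 2.6 m: 10·log₁₀(10^(97.3/10)+10^(106.1/10)) = 106.638 dB SPL.
Then apply −20·log₁₀(11/2.6) = -12.528 dB → 94.11 dB SPL.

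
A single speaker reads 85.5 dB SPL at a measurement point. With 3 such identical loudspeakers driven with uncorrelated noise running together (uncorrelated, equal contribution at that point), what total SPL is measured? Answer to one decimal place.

3 equal incoherent sources raise the level by 10·log₁₀(3) = 4.77 dB.
L_total = 85.5 + 4.77 = 90.3 dB SPL.

90.3 dB SPL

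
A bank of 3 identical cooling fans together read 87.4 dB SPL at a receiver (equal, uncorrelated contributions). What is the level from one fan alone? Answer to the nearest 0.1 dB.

82.6 dB SPL

3 equal incoherent sources add 10·log₁₀(3) = 4.77 dB over one source.
L_one = 87.4 − 4.77 = 82.6 dB SPL.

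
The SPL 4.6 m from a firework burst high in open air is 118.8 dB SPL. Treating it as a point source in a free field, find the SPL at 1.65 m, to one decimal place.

For a point source in a free field, ΔL = −20·log₁₀(d₂/d₁).
ΔL = −20·log₁₀(1.65/4.6) = 8.91 dB, so L₂ = 118.8 + (8.91) = 127.7 dB SPL.

127.7 dB SPL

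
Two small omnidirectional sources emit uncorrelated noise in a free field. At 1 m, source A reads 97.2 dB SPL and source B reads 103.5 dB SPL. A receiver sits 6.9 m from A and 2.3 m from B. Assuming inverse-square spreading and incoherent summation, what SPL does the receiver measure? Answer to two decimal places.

96.38 dB SPL

At the listener: L_A = 97.2 − 20·log₁₀(6.9) = 80.423 dB; L_B = 103.5 − 20·log₁₀(2.3) = 96.265 dB.
Combined: 10·log₁₀(10^(80.423/10)+10^(96.265/10)) = 96.38 dB SPL.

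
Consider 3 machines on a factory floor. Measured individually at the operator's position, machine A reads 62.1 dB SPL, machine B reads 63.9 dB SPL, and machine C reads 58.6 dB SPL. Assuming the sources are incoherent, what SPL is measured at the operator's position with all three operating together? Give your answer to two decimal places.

66.81 dB SPL

Add the sources as powers (linear), then convert back to dB:
L_total = 10·log₁₀(10^(62.1/10) + 10^(63.9/10) + 10^(58.6/10)) = 10·log₁₀(4801000) = 66.81 dB SPL.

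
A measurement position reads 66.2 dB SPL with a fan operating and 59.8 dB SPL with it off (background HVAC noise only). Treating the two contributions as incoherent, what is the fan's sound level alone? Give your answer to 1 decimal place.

Background correction is a power subtraction:
L_src = 10·log₁₀(10^(66.2/10) − 10^(59.8/10)) = 10·log₁₀(3214000) = 65.1 dB SPL.

65.1 dB SPL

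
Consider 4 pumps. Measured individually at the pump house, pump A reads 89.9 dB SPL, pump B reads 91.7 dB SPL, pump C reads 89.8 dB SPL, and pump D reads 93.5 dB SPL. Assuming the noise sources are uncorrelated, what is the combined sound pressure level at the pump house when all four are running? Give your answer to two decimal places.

97.52 dB SPL

Uncorrelated sources add in intensity (power), not in dB.
L_total = 10·log₁₀(10^(89.9/10) + 10^(91.7/10) + 10^(89.8/10) + 10^(93.5/10)) = 10·log₁₀(5650000000) = 97.52 dB SPL.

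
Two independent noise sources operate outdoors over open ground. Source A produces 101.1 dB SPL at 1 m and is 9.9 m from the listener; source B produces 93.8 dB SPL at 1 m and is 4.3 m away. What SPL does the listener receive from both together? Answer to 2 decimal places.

At the listener: L_A = 101.1 − 20·log₁₀(9.9) = 81.187 dB; L_B = 93.8 − 20·log₁₀(4.3) = 81.131 dB.
Combined: 10·log₁₀(10^(81.187/10)+10^(81.131/10)) = 84.17 dB SPL.

84.17 dB SPL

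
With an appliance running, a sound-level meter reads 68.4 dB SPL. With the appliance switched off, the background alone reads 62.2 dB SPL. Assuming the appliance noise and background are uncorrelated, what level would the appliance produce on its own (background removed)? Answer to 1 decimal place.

67.2 dB SPL

Background correction is a power subtraction:
L_src = 10·log₁₀(10^(68.4/10) − 10^(62.2/10)) = 10·log₁₀(5259000) = 67.2 dB SPL.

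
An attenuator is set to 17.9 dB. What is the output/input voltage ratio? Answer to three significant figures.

Voltage ratio = 10^(dB/20).
10^(-17.9/20) = 10^(-0.8950) = 0.127.

0.127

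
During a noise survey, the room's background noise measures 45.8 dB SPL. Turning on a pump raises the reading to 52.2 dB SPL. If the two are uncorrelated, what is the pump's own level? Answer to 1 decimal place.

51.1 dB SPL

Background correction is a power subtraction:
L_src = 10·log₁₀(10^(52.2/10) − 10^(45.8/10)) = 10·log₁₀(127900) = 51.1 dB SPL.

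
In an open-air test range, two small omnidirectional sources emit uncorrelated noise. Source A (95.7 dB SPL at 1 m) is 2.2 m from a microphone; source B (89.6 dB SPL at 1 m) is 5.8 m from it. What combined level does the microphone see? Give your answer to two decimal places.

89.00 dB SPL

At the listener: L_A = 95.7 − 20·log₁₀(2.2) = 88.852 dB; L_B = 89.6 − 20·log₁₀(5.8) = 74.331 dB.
Combined: 10·log₁₀(10^(88.852/10)+10^(74.331/10)) = 89.00 dB SPL.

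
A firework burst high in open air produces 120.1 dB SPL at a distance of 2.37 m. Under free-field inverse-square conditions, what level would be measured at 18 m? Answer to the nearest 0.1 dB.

For a point source in a free field, ΔL = −20·log₁₀(d₂/d₁).
ΔL = −20·log₁₀(18/2.37) = -17.61 dB, so L₂ = 120.1 + (-17.61) = 102.5 dB SPL.

102.5 dB SPL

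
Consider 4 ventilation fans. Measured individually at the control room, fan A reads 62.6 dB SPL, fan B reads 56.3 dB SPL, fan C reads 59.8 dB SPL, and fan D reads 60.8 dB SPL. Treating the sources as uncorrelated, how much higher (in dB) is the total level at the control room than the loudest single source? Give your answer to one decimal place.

3.8 dB

Uncorrelated sources add in intensity (power), not in dB.
L_total = 10·log₁₀(10^(62.6/10) + 10^(56.3/10) + 10^(59.8/10) + 10^(60.8/10)) = 66.44 dB SPL.
Excess over the loudest (62.6 dB): 66.44 − 62.6 = 3.8 dB.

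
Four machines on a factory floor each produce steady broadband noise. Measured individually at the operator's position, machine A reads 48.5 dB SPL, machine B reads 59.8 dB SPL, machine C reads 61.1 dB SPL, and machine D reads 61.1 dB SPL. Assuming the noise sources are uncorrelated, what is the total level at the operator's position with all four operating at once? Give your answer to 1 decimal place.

65.6 dB SPL

Incoherent sources sum as intensities:
L_total = 10·log₁₀(10^(48.5/10) + 10^(59.8/10) + 10^(61.1/10) + 10^(61.1/10)) = 10·log₁₀(3602000) = 65.6 dB SPL.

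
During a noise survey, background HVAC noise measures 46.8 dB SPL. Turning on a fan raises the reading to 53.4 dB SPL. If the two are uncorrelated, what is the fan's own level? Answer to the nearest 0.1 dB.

Remove the background by subtracting linear intensities:
L_src = 10·log₁₀(10^(53.4/10) − 10^(46.8/10)) = 10·log₁₀(170900) = 52.3 dB SPL.

52.3 dB SPL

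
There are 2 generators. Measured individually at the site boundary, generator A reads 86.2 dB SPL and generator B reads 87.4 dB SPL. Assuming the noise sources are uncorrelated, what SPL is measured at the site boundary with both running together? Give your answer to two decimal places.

Uncorrelated sources add in intensity (power), not in dB.
L_total = 10·log₁₀(10^(86.2/10) + 10^(87.4/10)) = 10·log₁₀(966400000) = 89.85 dB SPL.

89.85 dB SPL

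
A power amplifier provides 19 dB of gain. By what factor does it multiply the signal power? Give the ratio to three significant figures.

79.4

Power ratio = 10^(dB/10).
10^(19/10) = 10^(1.900) = 79.4.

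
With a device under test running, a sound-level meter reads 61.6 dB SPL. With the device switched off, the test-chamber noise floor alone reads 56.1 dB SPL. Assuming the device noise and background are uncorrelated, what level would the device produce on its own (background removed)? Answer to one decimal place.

60.2 dB SPL

Background correction is a power subtraction:
L_src = 10·log₁₀(10^(61.6/10) − 10^(56.1/10)) = 10·log₁₀(1038000) = 60.2 dB SPL.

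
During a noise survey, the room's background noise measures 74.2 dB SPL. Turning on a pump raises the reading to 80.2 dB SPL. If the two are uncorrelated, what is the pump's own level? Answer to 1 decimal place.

78.9 dB SPL

Background correction is a power subtraction:
L_src = 10·log₁₀(10^(80.2/10) − 10^(74.2/10)) = 10·log₁₀(78410000) = 78.9 dB SPL.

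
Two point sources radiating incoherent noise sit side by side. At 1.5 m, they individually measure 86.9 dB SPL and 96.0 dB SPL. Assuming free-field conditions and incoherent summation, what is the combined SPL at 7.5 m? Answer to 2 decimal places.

82.52 dB SPL

Combined at 1.5 m: 10·log₁₀(10^(86.9/10)+10^(96.0/10)) = 96.504 dB SPL.
Then apply −20·log₁₀(7.5/1.5) = -13.979 dB → 82.52 dB SPL.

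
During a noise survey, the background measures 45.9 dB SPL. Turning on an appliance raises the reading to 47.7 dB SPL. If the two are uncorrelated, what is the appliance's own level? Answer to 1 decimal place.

Background correction is a power subtraction:
L_src = 10·log₁₀(10^(47.7/10) − 10^(45.9/10)) = 10·log₁₀(19980) = 43.0 dB SPL.

43.0 dB SPL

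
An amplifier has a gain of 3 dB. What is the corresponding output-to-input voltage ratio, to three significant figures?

1.41

Voltage ratio = 10^(dB/20).
10^(3/20) = 10^(0.1500) = 1.41.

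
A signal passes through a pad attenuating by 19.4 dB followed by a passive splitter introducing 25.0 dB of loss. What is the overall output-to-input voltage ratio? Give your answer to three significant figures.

0.00603

Net gain = (−19.4) + (−25.0) = -44.4 dB.
Voltage ratio = 10^(-44.4/20) = 0.00603.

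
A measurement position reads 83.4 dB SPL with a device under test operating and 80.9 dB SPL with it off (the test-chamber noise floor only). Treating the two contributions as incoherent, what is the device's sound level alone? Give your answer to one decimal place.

79.8 dB SPL

Remove the background by subtracting linear intensities:
L_src = 10·log₁₀(10^(83.4/10) − 10^(80.9/10)) = 10·log₁₀(95750000) = 79.8 dB SPL.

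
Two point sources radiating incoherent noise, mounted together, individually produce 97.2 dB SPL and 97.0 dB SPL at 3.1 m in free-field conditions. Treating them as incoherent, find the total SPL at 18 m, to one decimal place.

Combined at 3.1 m: 10·log₁₀(10^(97.2/10)+10^(97.0/10)) = 100.11 dB SPL.
Then apply −20·log₁₀(18/3.1) = -15.28 dB → 84.8 dB SPL.

84.8 dB SPL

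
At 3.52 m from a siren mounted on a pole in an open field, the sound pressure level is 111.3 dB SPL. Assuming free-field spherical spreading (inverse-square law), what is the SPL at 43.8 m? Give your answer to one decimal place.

89.4 dB SPL

Inverse-square spreading gives ΔL = −20·log₁₀(d₂/d₁).
ΔL = −20·log₁₀(43.8/3.52) = -21.90 dB, so L₂ = 111.3 + (-21.90) = 89.4 dB SPL.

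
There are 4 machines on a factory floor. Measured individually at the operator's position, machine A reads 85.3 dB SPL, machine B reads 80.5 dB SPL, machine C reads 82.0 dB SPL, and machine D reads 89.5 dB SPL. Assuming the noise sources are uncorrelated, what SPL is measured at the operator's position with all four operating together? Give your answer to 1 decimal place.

91.8 dB SPL

Incoherent sources sum as intensities:
L_total = 10·log₁₀(10^(85.3/10) + 10^(80.5/10) + 10^(82.0/10) + 10^(89.5/10)) = 10·log₁₀(1501000000) = 91.8 dB SPL.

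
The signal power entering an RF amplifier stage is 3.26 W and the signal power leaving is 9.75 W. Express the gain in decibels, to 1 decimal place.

Power is a power quantity, so gain = 10·log₁₀(P_out/P_in).
10·log₁₀(9.75/3.26) = 10·log₁₀(2.991) = 4.8 dB.

4.8 dB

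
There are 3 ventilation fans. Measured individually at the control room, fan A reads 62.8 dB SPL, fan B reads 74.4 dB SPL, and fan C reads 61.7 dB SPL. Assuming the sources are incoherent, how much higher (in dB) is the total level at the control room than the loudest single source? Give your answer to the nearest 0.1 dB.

0.5 dB

Uncorrelated sources add in intensity (power), not in dB.
L_total = 10·log₁₀(10^(62.8/10) + 10^(74.4/10) + 10^(61.7/10)) = 74.90 dB SPL.
Excess over the loudest (74.4 dB): 74.90 − 74.4 = 0.5 dB.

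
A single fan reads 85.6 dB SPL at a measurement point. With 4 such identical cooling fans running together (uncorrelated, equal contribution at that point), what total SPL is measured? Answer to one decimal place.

91.6 dB SPL

4 equal incoherent sources raise the level by 10·log₁₀(4) = 6.02 dB.
L_total = 85.6 + 6.02 = 91.6 dB SPL.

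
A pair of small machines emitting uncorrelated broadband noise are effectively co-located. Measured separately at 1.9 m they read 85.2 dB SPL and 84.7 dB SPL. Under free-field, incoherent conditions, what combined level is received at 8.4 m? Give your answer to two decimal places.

75.06 dB SPL

Combined at 1.9 m: 10·log₁₀(10^(85.2/10)+10^(84.7/10)) = 87.967 dB SPL.
Then apply −20·log₁₀(8.4/1.9) = -12.911 dB → 75.06 dB SPL.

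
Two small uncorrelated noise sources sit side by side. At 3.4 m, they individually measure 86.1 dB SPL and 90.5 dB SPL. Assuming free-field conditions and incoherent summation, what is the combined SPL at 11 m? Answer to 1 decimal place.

81.6 dB SPL

Combined at 3.4 m: 10·log₁₀(10^(86.1/10)+10^(90.5/10)) = 91.85 dB SPL.
Then apply −20·log₁₀(11/3.4) = -10.20 dB → 81.6 dB SPL.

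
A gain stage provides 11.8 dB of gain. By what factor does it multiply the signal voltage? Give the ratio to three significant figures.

Voltage ratio = 10^(dB/20).
10^(11.8/20) = 10^(0.5900) = 3.89.

3.89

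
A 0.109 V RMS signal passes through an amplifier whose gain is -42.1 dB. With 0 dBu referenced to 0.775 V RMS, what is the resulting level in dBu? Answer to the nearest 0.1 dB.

Input level: 20·log₁₀(0.109/0.775) = -17.04 dBu.
Output: -17.04 − 42.1 = -59.1 dBu.

-59.1 dBu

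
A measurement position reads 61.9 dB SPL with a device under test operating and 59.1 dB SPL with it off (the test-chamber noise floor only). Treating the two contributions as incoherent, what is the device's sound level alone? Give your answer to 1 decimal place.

58.7 dB SPL

Subtract intensities: L_src = 10·log₁₀(10^(L_total/10) − 10^(L_bg/10)).
L_src = 10·log₁₀(10^(61.9/10) − 10^(59.1/10)) = 10·log₁₀(736000) = 58.7 dB SPL.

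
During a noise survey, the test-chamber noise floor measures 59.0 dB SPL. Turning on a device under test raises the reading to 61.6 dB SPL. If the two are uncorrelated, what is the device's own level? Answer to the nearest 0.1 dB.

58.1 dB SPL

Subtract intensities: L_src = 10·log₁₀(10^(L_total/10) − 10^(L_bg/10)).
L_src = 10·log₁₀(10^(61.6/10) − 10^(59.0/10)) = 10·log₁₀(651100) = 58.1 dB SPL.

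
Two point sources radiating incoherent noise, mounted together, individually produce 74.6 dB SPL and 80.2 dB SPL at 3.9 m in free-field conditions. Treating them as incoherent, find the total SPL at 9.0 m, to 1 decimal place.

74.0 dB SPL

Combined at 3.9 m: 10·log₁₀(10^(74.6/10)+10^(80.2/10)) = 81.26 dB SPL.
Then apply −20·log₁₀(9.0/3.9) = -7.26 dB → 74.0 dB SPL.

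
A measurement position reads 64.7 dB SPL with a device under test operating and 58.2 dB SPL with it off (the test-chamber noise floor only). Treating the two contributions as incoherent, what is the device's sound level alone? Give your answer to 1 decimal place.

Background correction is a power subtraction:
L_src = 10·log₁₀(10^(64.7/10) − 10^(58.2/10)) = 10·log₁₀(2291000) = 63.6 dB SPL.

63.6 dB SPL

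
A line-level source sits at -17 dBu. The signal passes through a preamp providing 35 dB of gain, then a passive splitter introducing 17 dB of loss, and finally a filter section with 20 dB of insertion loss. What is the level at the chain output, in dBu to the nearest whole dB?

In dB, series stages simply add:
-17 + 35 − 17 − 20 = -19 dBu.

-19 dBu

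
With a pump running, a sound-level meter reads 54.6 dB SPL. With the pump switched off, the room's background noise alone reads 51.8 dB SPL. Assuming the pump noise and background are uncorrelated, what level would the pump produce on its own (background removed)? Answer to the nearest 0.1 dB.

Background correction is a power subtraction:
L_src = 10·log₁₀(10^(54.6/10) − 10^(51.8/10)) = 10·log₁₀(137000) = 51.4 dB SPL.

51.4 dB SPL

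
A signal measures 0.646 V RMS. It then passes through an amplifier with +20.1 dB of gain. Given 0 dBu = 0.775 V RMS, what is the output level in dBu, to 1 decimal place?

+18.5 dBu

Input level: 20·log₁₀(0.646/0.775) = -1.58 dBu.
Output: -1.58 + 20.1 = +18.5 dBu.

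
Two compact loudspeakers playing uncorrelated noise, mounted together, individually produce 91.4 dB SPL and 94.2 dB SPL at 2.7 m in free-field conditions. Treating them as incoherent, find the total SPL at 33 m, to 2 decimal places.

74.29 dB SPL

Combined at 2.7 m: 10·log₁₀(10^(91.4/10)+10^(94.2/10)) = 96.032 dB SPL.
Then apply −20·log₁₀(33/2.7) = -21.743 dB → 74.29 dB SPL.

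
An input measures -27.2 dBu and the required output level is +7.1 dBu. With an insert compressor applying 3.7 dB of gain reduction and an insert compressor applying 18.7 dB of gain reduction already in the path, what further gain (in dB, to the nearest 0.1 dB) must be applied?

The required make-up gain is the shortfall in the dB sum.
G = +7.1 − (-27.2) + 3.7 + 18.7 = 56.7 dB.

56.7 dB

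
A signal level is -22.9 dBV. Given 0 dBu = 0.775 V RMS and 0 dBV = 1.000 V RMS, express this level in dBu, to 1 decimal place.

-20.7 dBu

The offset between the scales is 20·log₁₀(0.775/1.000) = −2.214 dB.
So dBu = -22.9 + 2.214 = -20.7 dBu.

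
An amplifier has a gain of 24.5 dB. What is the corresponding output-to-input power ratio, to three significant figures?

Power ratio = 10^(dB/10).
10^(24.5/10) = 10^(2.450) = 282.

282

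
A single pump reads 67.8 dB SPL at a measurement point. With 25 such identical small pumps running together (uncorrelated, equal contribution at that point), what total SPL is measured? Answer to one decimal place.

81.8 dB SPL

25 equal incoherent sources raise the level by 10·log₁₀(25) = 13.98 dB.
L_total = 67.8 + 13.98 = 81.8 dB SPL.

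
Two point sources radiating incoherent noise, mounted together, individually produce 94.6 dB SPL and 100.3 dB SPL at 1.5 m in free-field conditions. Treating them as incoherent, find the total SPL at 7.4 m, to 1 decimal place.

Combined at 1.5 m: 10·log₁₀(10^(94.6/10)+10^(100.3/10)) = 101.34 dB SPL.
Then apply −20·log₁₀(7.4/1.5) = -13.86 dB → 87.5 dB SPL.

87.5 dB SPL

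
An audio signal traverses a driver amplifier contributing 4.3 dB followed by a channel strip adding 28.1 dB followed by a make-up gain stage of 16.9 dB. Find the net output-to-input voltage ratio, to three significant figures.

292

Net gain = 4.3 + 28.1 + 16.9 = 49.3 dB.
Voltage ratio = 10^(49.3/20) = 292.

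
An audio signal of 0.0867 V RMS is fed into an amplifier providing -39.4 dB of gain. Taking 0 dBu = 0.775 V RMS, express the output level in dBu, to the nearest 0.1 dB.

-58.4 dBu

Input level: 20·log₁₀(0.0867/0.775) = -19.03 dBu.
Output: -19.03 − 39.4 = -58.4 dBu.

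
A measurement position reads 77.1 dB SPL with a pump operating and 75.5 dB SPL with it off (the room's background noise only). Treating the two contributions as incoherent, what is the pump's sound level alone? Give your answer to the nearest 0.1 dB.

72.0 dB SPL

Remove the background by subtracting linear intensities:
L_src = 10·log₁₀(10^(77.1/10) − 10^(75.5/10)) = 10·log₁₀(15800000) = 72.0 dB SPL.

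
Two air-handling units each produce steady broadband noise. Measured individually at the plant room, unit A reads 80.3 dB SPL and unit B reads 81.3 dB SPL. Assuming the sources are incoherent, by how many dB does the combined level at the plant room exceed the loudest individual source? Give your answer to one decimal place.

Add the sources as powers (linear), then convert back to dB:
L_total = 10·log₁₀(10^(80.3/10) + 10^(81.3/10)) = 83.84 dB SPL.
Excess over the loudest (81.3 dB): 83.84 − 81.3 = 2.5 dB.

2.5 dB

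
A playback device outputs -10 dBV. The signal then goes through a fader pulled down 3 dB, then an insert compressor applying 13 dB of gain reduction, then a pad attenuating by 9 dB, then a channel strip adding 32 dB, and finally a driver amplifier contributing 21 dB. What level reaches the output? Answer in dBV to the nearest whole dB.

Gain stages sum in dB:
-10 − 3 − 13 − 9 + 32 + 21 = +18 dBV.

+18 dBV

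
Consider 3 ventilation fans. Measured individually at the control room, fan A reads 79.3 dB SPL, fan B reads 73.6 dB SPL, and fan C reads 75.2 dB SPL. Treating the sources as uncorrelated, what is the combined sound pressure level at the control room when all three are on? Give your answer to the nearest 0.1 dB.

Incoherent sources sum as intensities:
L_total = 10·log₁₀(10^(79.3/10) + 10^(73.6/10) + 10^(75.2/10)) = 10·log₁₀(141100000) = 81.5 dB SPL.

81.5 dB SPL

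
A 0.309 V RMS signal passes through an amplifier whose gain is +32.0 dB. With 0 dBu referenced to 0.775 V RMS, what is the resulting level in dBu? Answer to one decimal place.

Input level: 20·log₁₀(0.309/0.775) = -7.99 dBu.
Output: -7.99 + 32.0 = +24.0 dBu.

+24.0 dBu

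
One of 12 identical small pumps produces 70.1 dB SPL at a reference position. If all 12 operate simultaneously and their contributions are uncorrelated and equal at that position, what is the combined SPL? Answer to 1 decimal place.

80.9 dB SPL

12 equal incoherent sources raise the level by 10·log₁₀(12) = 10.79 dB.
L_total = 70.1 + 10.79 = 80.9 dB SPL.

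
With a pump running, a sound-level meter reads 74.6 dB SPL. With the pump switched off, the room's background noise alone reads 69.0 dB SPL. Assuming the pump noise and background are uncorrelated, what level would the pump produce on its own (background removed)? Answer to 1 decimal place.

73.2 dB SPL

Remove the background by subtracting linear intensities:
L_src = 10·log₁₀(10^(74.6/10) − 10^(69.0/10)) = 10·log₁₀(20900000) = 73.2 dB SPL.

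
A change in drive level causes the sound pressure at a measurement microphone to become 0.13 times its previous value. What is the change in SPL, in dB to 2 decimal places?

Sound pressure is an amplitude quantity: ΔL = 20·log₁₀(p₂/p₁).
20·log₁₀(0.13) = -17.72 dB.

-17.72 dB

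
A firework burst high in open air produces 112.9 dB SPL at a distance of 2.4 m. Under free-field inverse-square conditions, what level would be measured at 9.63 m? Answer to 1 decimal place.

Inverse-square spreading gives ΔL = −20·log₁₀(d₂/d₁).
ΔL = −20·log₁₀(9.63/2.4) = -12.07 dB, so L₂ = 112.9 + (-12.07) = 100.8 dB SPL.

100.8 dB SPL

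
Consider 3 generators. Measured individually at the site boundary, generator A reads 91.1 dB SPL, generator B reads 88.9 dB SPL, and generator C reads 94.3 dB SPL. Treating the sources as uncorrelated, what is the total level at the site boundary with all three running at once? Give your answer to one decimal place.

Add the sources as powers (linear), then convert back to dB:
L_total = 10·log₁₀(10^(91.1/10) + 10^(88.9/10) + 10^(94.3/10)) = 10·log₁₀(4756000000) = 96.8 dB SPL.

96.8 dB SPL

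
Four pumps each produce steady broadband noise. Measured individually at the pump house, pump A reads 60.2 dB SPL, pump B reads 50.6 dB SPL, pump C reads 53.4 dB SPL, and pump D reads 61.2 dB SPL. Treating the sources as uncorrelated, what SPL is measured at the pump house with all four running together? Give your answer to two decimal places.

Add the sources as powers (linear), then convert back to dB:
L_total = 10·log₁₀(10^(60.2/10) + 10^(50.6/10) + 10^(53.4/10) + 10^(61.2/10)) = 10·log₁₀(2699000) = 64.31 dB SPL.

64.31 dB SPL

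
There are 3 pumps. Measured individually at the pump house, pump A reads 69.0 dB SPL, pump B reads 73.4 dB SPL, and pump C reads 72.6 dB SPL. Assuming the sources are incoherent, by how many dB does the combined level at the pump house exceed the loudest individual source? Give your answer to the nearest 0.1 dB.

Incoherent sources sum as intensities:
L_total = 10·log₁₀(10^(69.0/10) + 10^(73.4/10) + 10^(72.6/10)) = 76.81 dB SPL.
Excess over the loudest (73.4 dB): 76.81 − 73.4 = 3.4 dB.

3.4 dB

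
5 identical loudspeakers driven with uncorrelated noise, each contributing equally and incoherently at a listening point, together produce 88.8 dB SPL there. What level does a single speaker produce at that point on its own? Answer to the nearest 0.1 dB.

81.8 dB SPL

5 equal incoherent sources add 10·log₁₀(5) = 6.99 dB over one source.
L_one = 88.8 − 6.99 = 81.8 dB SPL.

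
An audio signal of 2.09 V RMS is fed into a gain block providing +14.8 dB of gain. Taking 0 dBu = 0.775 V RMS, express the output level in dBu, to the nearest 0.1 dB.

+23.4 dBu

Input level: 20·log₁₀(2.09/0.775) = 8.62 dBu.
Output: 8.62 + 14.8 = +23.4 dBu.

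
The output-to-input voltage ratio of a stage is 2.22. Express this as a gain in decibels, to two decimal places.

Voltage ratio → dB uses the 20·log₁₀ form:
20·log₁₀(2.22) = 6.93 dB.

6.93 dB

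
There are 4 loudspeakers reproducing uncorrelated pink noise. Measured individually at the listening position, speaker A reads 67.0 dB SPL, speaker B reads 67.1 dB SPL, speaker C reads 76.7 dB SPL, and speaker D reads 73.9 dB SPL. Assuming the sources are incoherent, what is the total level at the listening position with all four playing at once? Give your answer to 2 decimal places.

Incoherent sources sum as intensities:
L_total = 10·log₁₀(10^(67.0/10) + 10^(67.1/10) + 10^(76.7/10) + 10^(73.9/10)) = 10·log₁₀(81460000) = 79.11 dB SPL.

79.11 dB SPL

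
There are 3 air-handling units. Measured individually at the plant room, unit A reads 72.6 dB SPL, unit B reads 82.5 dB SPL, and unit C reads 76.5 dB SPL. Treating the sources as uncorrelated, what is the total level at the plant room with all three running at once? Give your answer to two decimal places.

Incoherent sources sum as intensities:
L_total = 10·log₁₀(10^(72.6/10) + 10^(82.5/10) + 10^(76.5/10)) = 10·log₁₀(240700000) = 83.81 dB SPL.

83.81 dB SPL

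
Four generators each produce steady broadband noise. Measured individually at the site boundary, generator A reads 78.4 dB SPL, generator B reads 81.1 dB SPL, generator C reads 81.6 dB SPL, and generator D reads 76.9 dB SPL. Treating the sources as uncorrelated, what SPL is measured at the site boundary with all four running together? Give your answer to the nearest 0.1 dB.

Uncorrelated sources add in intensity (power), not in dB.
L_total = 10·log₁₀(10^(78.4/10) + 10^(81.1/10) + 10^(81.6/10) + 10^(76.9/10)) = 10·log₁₀(391500000) = 85.9 dB SPL.

85.9 dB SPL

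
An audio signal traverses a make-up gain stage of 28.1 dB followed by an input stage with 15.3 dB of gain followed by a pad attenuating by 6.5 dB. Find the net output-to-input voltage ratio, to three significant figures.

70.0

Net gain = 28.1 + 15.3 + (−6.5) = 36.9 dB.
Voltage ratio = 10^(36.9/20) = 70.0.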